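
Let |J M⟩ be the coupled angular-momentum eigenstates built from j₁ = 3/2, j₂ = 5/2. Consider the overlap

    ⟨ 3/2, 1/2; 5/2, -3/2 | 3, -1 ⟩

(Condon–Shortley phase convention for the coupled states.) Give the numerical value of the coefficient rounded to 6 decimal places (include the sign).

+√(49/120) ≈ +0.639010

triangle: 1!*2!*4!/8! = 48/40320
(j±m)!: 2!*1!*1!*4!*2!*4! = 2304
prefactor² = (2J+1)*Δ*N² = 96/5
  k=0: +1/(0!*1!*1!*1!*1!*3!) = 1/6
  k=1: −1/(1!*0!*0!*0!*2!*4!) = -1/48
Σ = 7/48  ⇒  CG² = 96/5*(7/48)² = 49/120
CG = +√(49/120) = +0.639010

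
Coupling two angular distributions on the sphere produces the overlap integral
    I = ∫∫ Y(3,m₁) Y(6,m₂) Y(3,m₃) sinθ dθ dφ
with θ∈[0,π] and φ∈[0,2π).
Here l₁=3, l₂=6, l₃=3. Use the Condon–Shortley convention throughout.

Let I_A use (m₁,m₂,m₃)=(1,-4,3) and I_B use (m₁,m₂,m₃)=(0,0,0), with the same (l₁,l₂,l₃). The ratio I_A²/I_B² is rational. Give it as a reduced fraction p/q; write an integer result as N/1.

l's match ⇒ only the (l;m) 3-j factors differ between A and B.
A: triangle coeff Δ(3,6,3) = 1/12012; Σ_t [2,2]: t=2:+1/34560 = 1/34560; (3j)²=5/286 [(3 6 3; 1 -4 3)], sign=+1
B: triangle coeff Δ(3,6,3) = 1/12012; Σ_t [3,3]: t=3:−1/1296 = -1/1296; (3j)²=100/3003 [(3 6 3; 0 0 0)], sign=+1
I_A²/I_B² = (5/286)/(100/3003) = 21/40

21/40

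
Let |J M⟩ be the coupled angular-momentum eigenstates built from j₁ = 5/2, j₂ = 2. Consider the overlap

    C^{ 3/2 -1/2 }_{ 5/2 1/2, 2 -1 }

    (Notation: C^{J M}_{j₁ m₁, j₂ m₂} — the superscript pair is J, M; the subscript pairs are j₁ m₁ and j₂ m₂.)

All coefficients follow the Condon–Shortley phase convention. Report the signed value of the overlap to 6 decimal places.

j₁+j₂−J=3  J+j₁−j₂=2  J−j₁+j₂=1  j₁+j₂+J+1=7
(j₁±m₁, j₂±m₂, J±M) = (3,2,1,3,1,2)
P² = 48/35
sum k=0..1:
  [0] +1/12 = 1/12
  [1] −1/2 = -1/2
S = -5/12
C² = P²·S² = 5/21 ; C = -0.487950

-0.487950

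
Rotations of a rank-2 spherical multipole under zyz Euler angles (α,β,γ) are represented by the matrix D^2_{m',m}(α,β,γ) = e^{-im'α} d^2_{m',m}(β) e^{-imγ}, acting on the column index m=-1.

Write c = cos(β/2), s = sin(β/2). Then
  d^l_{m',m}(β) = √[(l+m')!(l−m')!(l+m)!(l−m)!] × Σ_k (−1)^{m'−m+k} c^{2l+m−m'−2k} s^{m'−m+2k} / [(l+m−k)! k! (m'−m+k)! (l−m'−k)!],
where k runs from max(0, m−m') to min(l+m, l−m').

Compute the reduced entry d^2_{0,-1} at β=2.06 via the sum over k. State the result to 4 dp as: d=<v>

d^2_{0,-1}(β=2.0600) via the finite sum:
Half-angle: c=0.514819, s=0.857299. N=√(2·2·1·6)=4.898979
k∈{0,1} keeps every argument non-negative
  k=0: (−1)^1·4.8990/(2)·0.5148^3·0.8573^1 = -0.286531
  k=1: (−1)^2·4.8990/(2)·0.5148^1·0.8573^3 = +0.794561
d^2_{0,-1}(2.0600) = -0.286531 +0.794561 = +0.508030

d=0.5080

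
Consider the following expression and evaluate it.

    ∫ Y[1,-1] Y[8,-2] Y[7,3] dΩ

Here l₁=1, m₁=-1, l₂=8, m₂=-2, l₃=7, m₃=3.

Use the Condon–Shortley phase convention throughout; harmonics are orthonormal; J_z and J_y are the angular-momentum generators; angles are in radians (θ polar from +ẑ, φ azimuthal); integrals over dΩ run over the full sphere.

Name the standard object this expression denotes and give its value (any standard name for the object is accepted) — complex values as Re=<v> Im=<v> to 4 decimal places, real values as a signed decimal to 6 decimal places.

This is a Gaunt coefficient — the integral of a triple product of spherical harmonics over the sphere.
Rules hold: Σm=0, L=16 even, 7≤7≤9.
N = 3·17·15 = 765
Δ = 2!·0!·14!/17! = 1/2040
Racah Σ t=1..1: t=1:−1/25401600 = -1/25401600
⇒ 3j(1 8 7; 0 0 0)² = 8/255, sgn +1
Racah Σ t=2..2: t=2:+1/174182400 = 1/174182400
⇒ 3j(1 8 7; -1 -2 3)² = 1/136, sgn +1
4πI² = N·(3j₀)²·(3jₘ)² = 3/17
I = +1·√(0.176471/4π) = 0.11850352

Gaunt coefficient, +0.118504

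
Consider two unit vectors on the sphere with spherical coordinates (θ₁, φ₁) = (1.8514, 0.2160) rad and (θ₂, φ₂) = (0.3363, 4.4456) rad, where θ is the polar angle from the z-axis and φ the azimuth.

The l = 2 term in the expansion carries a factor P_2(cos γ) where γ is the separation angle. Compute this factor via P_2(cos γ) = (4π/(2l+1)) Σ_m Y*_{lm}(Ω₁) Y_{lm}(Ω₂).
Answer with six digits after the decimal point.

Summing Y*_{l m}(θ₁,φ₁)·Y_{l m}(θ₂,φ₂) over m ∈ [−2, 2]; prefactor 4π/(2·2+1) = 2.513274:
  [-2]  conj(Y_{2,-2})(Ω₁) = (0.323884, 0.149325) ; Y_{2,-2}(Ω₂) = (-0.036217, -0.021395) ; Δ = (-0.008535, -0.012338)
  [-1]  conj(Y_{2,-1})(Ω₁) = (-0.200801, -0.044060) ; Y_{2,-1}(Ω₂) = (-0.063446, 0.232143) ; Δ = (0.022968, -0.043819)
  [+0]  conj(Y_{2,0})(Ω₁) = (-0.242826, -0.000000) ; Y_{2,0}(Ω₂) = (0.527747, 0.000000) ; Δ = (-0.128151, -0.000000)
  [+1]  conj(Y_{2,1})(Ω₁) = (0.200801, -0.044060) ; Y_{2,1}(Ω₂) = (0.063446, 0.232143) ; Δ = (0.022968, 0.043819)
  [+2]  conj(Y_{2,2})(Ω₁) = (0.323884, -0.149325) ; Y_{2,2}(Ω₂) = (-0.036217, 0.021395) ; Δ = (-0.008535, 0.012338)
Total Σ_m = (-0.099285, 0.000000). Multiply by 2.513274: (-0.249530, 0.000000). P_2(cos γ) = -0.249530

-0.249530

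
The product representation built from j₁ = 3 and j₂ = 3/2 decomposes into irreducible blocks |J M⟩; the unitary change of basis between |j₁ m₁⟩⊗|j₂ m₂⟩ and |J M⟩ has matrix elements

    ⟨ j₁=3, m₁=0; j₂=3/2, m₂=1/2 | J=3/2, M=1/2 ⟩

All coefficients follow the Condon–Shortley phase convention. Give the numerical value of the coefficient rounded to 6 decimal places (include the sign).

+0.507093  (= +√(9/35))

triangle: 3!*3!*0!/7! = 36/5040
(j±m)!: 3!*3!*2!*1!*2!*1! = 144
prefactor² = (2J+1)*Δ*N² = 144/35
  k=2: +1/(2!*1!*1!*0!*2!*0!) = 1/4
Σ = 1/4  ⇒  CG² = 144/35*(1/4)² = 9/35
CG = +√(9/35) = +0.507093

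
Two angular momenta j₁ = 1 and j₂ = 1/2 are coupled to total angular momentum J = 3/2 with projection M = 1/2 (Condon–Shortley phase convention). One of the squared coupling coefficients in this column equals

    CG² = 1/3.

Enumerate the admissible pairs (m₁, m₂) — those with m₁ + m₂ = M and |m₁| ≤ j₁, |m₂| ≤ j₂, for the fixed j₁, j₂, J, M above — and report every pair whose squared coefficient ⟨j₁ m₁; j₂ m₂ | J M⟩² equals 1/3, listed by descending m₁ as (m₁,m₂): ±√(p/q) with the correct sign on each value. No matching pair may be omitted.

Admissible pairs with m₁+m₂ = M = 1/2: (0,1/2), (1,-1/2)
  (m₁,m₂)=(1,-1/2): CG² = 1/3, CG = +√(1/3)   ← matches the target
  (m₁,m₂)=(0,1/2): CG² = 2/3, CG = +√(2/3)
Pairs with CG² = 1/3: (1,-1/2): +√(1/3)

(1,-1/2): +√(1/3)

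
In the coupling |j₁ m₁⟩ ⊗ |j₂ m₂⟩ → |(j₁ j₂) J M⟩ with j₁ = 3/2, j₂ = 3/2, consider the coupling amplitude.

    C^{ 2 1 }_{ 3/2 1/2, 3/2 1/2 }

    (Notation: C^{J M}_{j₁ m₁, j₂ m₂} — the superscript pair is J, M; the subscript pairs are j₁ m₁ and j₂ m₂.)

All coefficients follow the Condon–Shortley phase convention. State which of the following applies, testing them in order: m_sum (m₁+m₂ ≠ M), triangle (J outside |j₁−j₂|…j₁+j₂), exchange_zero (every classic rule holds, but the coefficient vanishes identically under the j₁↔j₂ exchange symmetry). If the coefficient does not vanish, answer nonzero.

m-sum: m₁+m₂ = 1/2+1/2 = 1, M = 1  ✓
triangle: |j₁−j₂| = 0 ≤ J = 2 ≤ j₁+j₂ = 3  ✓
exchange: j₁=j₂ and m₁=m₂, and (−1)^(j₁+j₂−J) = (−1)^1 = −1 forces ⟨j₁m₁;j₂m₂|JM⟩ = −⟨j₂m₂;j₁m₁|JM⟩ = −⟨j₁m₁;j₂m₂|JM⟩ ⇒ the coefficient vanishes identically
Racah sum check: Σ_k collapses to 0 ⇒ CG = 0

exchange_zero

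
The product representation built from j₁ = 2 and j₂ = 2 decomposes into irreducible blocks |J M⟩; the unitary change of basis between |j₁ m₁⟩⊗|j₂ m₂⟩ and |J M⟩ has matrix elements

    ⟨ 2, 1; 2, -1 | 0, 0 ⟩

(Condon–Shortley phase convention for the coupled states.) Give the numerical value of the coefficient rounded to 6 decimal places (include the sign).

−√(1/5) = -0.447214

j₁+j₂−J=4  J+j₁−j₂=0  J−j₁+j₂=0  j₁+j₂+J+1=5
(j₁±m₁, j₂±m₂, J±M) = (3,1,1,3,0,0)
P² = 36/5
sum k=1..1:
  [1] −1/6 = -1/6
S = -1/6
C² = P²·S² = 1/5 ; C = -0.447214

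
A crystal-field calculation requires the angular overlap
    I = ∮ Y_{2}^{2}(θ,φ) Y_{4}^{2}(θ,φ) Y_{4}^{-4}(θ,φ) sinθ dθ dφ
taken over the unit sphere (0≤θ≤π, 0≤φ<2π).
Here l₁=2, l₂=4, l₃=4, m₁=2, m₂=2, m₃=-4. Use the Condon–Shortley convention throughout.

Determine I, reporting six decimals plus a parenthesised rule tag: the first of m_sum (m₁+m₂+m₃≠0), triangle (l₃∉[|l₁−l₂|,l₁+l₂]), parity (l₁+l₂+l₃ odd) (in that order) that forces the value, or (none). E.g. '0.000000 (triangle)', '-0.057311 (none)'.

Rules hold: Σm=0, L=10 even, 2≤4≤6.
N = 5·9·9 = 405
Δ = 2!·2!·6!/11! = 1/13860
Racah Σ t=0..2: t=0:+1/192 t=1:−1/36 t=2:+1/192 = -5/288
⇒ 3j(2 4 4; 0 0 0)² = 20/693, sgn -1
Racah Σ t=0..0: t=0:+1/2880 = 1/2880
⇒ 3j(2 4 4; 2 2 -4)² = 2/165, sgn +1
4πI² = N·(3j₀)²·(3jₘ)² = 120/847
I = -1·√(0.141677/4π) = -0.10618031
No selection rule forces the value: the integral is nonzero (none).

-0.106180 (none)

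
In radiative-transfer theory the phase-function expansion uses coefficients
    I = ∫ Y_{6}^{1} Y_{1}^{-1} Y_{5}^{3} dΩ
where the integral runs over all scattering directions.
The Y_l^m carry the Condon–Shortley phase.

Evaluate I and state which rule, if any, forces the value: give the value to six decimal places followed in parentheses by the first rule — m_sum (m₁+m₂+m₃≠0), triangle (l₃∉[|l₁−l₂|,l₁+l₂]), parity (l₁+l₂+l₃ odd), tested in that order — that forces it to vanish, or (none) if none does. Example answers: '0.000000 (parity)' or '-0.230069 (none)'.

0.000000 (m_sum)

m-sum = 1 − 1 + 3 = 3 ≠ 0 ⇒ I = 0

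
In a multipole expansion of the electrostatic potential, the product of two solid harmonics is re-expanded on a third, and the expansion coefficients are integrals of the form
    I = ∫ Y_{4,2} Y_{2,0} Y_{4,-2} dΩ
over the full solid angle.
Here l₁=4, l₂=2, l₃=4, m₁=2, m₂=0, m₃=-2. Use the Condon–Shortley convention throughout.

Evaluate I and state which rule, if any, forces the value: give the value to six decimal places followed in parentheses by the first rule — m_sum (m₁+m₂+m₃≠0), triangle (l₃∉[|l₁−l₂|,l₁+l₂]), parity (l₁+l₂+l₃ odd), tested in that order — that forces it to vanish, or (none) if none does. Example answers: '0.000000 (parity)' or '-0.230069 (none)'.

Checks pass: Σm=0; 10 even; l₃=4∈[2,6].
(2·4+1)(2·2+1)(2·4+1) = 405
Δ: 2! 6! 2! / 11! → 1/13860
sum: t=0:+1/192 t=1:−1/36 t=2:+1/192 = -5/288
3j²(4 2 4; 0 0 0) = Δ·Π!·Σ² = 20/693  (sign -1)
sum: t=0:+1/192 t=1:−1/120 t=2:+1/2880 = -1/360
3j²(4 2 4; 2 0 -2) = Δ·Π!·Σ² = 16/3465  (sign -1)
combine: 4πI² = 405·20/693·16/3465 = 320/5929
take √, sign +1: I = 0.06553591
No selection rule forces the value: the integral is nonzero (none).

0.065536 (none)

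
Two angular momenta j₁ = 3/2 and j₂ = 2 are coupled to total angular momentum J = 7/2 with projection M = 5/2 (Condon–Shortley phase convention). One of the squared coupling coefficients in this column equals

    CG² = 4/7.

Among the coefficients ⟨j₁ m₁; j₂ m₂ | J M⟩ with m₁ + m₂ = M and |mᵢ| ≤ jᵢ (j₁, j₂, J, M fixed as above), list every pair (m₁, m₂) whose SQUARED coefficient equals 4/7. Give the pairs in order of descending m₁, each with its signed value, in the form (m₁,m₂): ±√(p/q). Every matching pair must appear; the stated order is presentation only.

(3/2,1): +√(4/7)

Admissible pairs with m₁+m₂ = M = 5/2: (1/2,2), (3/2,1)
  (m₁,m₂)=(3/2,1): CG² = 4/7, CG = +√(4/7)   ← matches the target
  (m₁,m₂)=(1/2,2): CG² = 3/7, CG = +√(3/7)
Pairs with CG² = 4/7: (3/2,1): +√(4/7)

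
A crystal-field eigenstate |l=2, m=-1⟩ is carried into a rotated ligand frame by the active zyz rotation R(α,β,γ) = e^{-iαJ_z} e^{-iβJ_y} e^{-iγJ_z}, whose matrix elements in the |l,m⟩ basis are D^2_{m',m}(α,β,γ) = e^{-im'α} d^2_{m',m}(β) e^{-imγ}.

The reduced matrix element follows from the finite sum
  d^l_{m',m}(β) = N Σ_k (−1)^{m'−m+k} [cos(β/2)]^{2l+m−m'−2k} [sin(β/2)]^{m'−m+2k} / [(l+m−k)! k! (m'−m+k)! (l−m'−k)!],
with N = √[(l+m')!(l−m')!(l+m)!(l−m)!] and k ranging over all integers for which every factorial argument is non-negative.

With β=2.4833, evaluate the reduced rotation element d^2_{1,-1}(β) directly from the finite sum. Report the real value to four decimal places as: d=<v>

d=-0.5213

d^2_{1,-1}(β=2.4833) via the finite sum:
With c≡cos(β/2)=0.323235 and s≡sin(β/2)=0.946319, N=[6·1·1·6]^{1/2}=6.000000
k∈{0,1} keeps every argument non-negative
  k=0: (−1)^2·6.0000/(2)·0.3232^2·0.9463^2 = +0.280694
  k=1: (−1)^3·6.0000/(6)·0.3232^0·0.9463^4 = -0.801954
d^2_{1,-1}(2.4833) = +0.280694 -0.801954 = -0.521260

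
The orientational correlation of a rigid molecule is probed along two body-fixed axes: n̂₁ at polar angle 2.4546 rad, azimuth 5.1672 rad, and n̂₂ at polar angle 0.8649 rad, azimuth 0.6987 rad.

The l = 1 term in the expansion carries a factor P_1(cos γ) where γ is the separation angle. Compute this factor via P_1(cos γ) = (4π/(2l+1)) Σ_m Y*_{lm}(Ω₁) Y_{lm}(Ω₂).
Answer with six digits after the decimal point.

-0.618111

Addition theorem: P_1(cos γ) = (4π/3) Σ_m Y*_{lm}(Ω₁) Y_{lm}(Ω₂), m = −1…1:
  term(m=-1) = -0.01391 - 0.05591j   from Y*(Ω₁)=0.09626 - 0.19684j, Y(Ω₂)=0.20132 - 0.16912j
  term(m=+0) = -0.11974 + 0.00000j   from Y*(Ω₁)=-0.37777 + 0.00000j, Y(Ω₂)=0.31696 + 0.00000j
  term(m=+1) = -0.01391 + 0.05591j   from Y*(Ω₁)=-0.09626 - 0.19684j, Y(Ω₂)=-0.20132 - 0.16912j
Σ over m = -0.14756 + 0.00000j; ×(4π/3) → -0.61811 + 0.00000j. Real part: -0.618111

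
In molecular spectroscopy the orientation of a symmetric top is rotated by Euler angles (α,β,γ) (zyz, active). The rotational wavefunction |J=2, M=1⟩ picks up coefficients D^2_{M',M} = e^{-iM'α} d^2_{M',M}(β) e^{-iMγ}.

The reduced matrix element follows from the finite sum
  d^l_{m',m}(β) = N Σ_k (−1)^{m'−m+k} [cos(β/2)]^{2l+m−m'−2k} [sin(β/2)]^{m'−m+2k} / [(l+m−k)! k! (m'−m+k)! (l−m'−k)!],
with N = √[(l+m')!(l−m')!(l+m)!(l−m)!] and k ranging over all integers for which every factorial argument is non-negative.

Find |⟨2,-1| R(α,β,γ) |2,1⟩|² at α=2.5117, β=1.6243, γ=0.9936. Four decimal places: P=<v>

P=0.2213

First d^2_{-1,1}(β=1.6243), then the phase factors e^{-i(-1)α} and e^{-i(1)γ}:
With c≡cos(β/2)=0.687940 and s≡sin(β/2)=0.725768, N=[1·6·6·1]^{1/2}=6.000000
k: max(0,(1)−(-1))=2 … min(2+(1),2−(-1))=3
  k=2: (−1)^0·6.0000/(2)·0.6879^2·0.7258^2 = +0.747855
  k=3: (−1)^1·6.0000/(6)·0.6879^0·0.7258^4 = -0.277454
d^2_{-1,1}(1.6243) = +0.747855 -0.277454 = +0.470401
|D^2_{-1,1}|² = |d^2_{-1,1}(β)|² = (+0.470401)² = 0.221277 (the z-rotation phases have unit modulus)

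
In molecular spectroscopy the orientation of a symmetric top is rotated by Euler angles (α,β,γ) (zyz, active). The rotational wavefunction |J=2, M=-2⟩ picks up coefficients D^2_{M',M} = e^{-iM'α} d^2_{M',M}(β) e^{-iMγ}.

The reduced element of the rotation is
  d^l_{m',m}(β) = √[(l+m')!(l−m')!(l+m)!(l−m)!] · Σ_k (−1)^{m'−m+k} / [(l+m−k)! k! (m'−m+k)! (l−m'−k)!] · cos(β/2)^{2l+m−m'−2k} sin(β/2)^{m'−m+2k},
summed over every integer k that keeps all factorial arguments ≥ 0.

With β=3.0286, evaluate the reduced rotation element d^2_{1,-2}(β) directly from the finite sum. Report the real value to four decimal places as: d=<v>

d=-0.1124

d^2_{1,-2}(β=3.0286) via the finite sum:
Half-angle: c=0.056466, s=0.998405. N=√(6·1·1·24)=12.000000
Admissible k: 0..0 (factorial args all ≥0)
  k=0: (−1)^3·12.0000/(6)·0.0565^1·0.9984^3 = -0.112393
d^2_{1,-2}(3.0286) = -0.112393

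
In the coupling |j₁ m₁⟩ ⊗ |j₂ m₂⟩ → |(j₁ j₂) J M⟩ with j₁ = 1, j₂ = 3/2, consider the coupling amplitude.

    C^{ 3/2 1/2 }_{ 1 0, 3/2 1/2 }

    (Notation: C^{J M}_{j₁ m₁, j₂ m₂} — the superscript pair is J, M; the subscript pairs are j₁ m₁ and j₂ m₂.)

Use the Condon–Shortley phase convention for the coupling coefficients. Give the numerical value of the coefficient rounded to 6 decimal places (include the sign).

-0.258199  (= −√(1/15))

j₁+j₂−J=1  J+j₁−j₂=1  J−j₁+j₂=2  j₁+j₂+J+1=5
(j₁±m₁, j₂±m₂, J±M) = (1,1,2,1,2,1)
P² = 4/15
sum k=0..1:
  [0] +1/2 = 1/2
  [1] −1/1 = -1
S = -1/2
C² = P²·S² = 1/15 ; C = -0.258199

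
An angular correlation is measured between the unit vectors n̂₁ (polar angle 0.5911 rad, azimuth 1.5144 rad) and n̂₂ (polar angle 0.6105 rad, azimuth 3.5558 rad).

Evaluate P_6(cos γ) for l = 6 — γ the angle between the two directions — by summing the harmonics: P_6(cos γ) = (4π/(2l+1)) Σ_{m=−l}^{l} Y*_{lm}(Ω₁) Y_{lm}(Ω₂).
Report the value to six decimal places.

Term-by-term m-sum for l=6 (normalisation 4π/13 = 0.966644):
  m=-6: Y*=(-0.013649, 0.004803)  Y=(-0.013585, -0.010464)  product (0.000236, 0.000078)
  m=-5: Y*=(0.020781, 0.071732)  Y=(0.040722, 0.074498)  product (-0.004498, 0.004469)
  m=-4: Y*=(0.220809, -0.050674)  Y=(-0.021142, -0.245135)  product (-0.017090, -0.053057)
  m=-3: Y*=(-0.072249, -0.422949)  Y=(-0.142118, 0.417398)  product (0.186806, 0.029952)
  m=-2: Y*=(-0.429756, 0.048680)  Y=(0.274201, -0.298867)  product (-0.103290, 0.141788)
  m=-1: Y*=(0.000029, 0.000511)  Y=(0.047298, -0.020794)  product (0.000012, 0.000024)
  m=+0: Y*=(-0.421845, -0.000000)  Y=(-0.418610, 0.000000)  product (0.176589, 0.000000)
  m=+1: Y*=(-0.000029, 0.000511)  Y=(-0.047298, -0.020794)  product (0.000012, -0.000024)
  m=+2: Y*=(-0.429756, -0.048680)  Y=(0.274201, 0.298867)  product (-0.103290, -0.141788)
  m=+3: Y*=(0.072249, -0.422949)  Y=(0.142118, 0.417398)  product (0.186806, -0.029952)
  m=+4: Y*=(0.220809, 0.050674)  Y=(-0.021142, 0.245135)  product (-0.017090, 0.053057)
  m=+5: Y*=(-0.020781, 0.071732)  Y=(-0.040722, 0.074498)  product (-0.004498, -0.004469)
  m=+6: Y*=(-0.013649, -0.004803)  Y=(-0.013585, 0.010464)  product (0.000236, -0.000078)
Σ over m = (0.300940, -0.000000); ×(4π/13) → (0.290901, -0.000000). Real part: 0.290901

0.290901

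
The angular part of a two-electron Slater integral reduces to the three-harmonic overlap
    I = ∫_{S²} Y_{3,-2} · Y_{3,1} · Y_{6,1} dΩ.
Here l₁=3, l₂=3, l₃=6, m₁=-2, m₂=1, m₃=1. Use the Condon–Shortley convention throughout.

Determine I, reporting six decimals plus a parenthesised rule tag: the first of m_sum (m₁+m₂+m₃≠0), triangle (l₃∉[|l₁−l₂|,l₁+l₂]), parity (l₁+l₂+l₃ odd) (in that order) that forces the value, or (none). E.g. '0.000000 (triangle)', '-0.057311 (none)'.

m-sum 0 ✓  L=12 even ✓  0≤6≤6 ✓
Π(2lᵢ+1) = 7×7×13 = 637
triangle coeff Δ(3,3,6) = 1/12012
Σ_t [0,0]: t=0:+1/1296 = 1/1296
(3j)²=100/3003 [(3 3 6; 0 0 0)], sign=+1
Σ_t [0,0]: t=0:+1/5760 = 1/5760
(3j)²=5/572 [(3 3 6; -2 1 1)], sign=-1
⇒ 4πI² = 875/4719
I = (-1)√(875/4719/(4π)) = -0.12147142
No selection rule forces the value: the integral is nonzero (none).

-0.121471 (none)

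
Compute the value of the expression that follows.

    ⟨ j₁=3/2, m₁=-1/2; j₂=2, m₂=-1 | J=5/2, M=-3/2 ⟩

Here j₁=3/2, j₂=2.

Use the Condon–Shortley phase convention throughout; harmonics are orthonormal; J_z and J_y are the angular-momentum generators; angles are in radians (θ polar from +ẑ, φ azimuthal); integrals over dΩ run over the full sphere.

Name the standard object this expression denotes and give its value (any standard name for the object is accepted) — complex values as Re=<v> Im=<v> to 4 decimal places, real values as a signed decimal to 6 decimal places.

Clebsch–Gordan coefficient, +√(1/35) ≈ +0.169031

This is a Clebsch–Gordan (vector-coupling) coefficient.
√[6·1!2!3!/7! · 1!2!1!3!1!4!] = √(144/35)
  +(−1)^0/∏(0,1,2,1,0,2)! = 1/4  (running 1/4)
  +(−1)^1/∏(1,0,1,0,1,3)! = -1/6  (running 1/12)
⟨..|..⟩ = √(144/35)·(1/12) = +0.169031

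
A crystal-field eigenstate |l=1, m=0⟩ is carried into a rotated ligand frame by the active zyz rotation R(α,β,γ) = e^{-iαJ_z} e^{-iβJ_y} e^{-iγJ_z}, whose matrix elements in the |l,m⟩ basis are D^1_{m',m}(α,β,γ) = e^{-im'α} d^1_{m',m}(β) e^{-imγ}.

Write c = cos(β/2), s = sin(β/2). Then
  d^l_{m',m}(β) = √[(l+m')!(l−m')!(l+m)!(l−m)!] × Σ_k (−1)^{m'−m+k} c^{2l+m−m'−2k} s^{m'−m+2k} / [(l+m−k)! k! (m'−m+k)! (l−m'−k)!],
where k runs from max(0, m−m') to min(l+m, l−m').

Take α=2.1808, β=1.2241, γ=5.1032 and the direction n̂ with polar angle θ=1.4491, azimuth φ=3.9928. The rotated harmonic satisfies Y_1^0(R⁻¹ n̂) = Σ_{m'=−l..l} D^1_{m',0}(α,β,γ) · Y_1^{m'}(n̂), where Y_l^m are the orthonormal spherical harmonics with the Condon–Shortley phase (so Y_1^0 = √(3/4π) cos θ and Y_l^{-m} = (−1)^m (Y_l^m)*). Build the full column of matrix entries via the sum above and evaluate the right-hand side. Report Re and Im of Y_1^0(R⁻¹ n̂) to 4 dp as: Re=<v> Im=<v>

Re=-0.0888 Im=0.0000

Need the full column D^1_{m',0} for m'=−1..1 at α=2.1808, β=1.2241, γ=5.1032.
cos(β/2)=0.818472, sin(β/2)=0.574547
d^1_{-1,0}: single k=1 term ⇒ +0.665034;  D = -0.380978+0.545093i
d^1_{0,0}: k∈[0..1] ⇒ +0.669896 -0.330104 = +0.339793;  D = +0.339793+0.000000i
d^1_{1,0}: single k=0 term ⇒ -0.665034;  D = +0.380978+0.545093i
Y_1^{m'}(θ=1.4491,φ=3.9928) and Σ D·Y over m':
  (-0.3810+0.5451i)·(-0.2260+0.2579i)  (+0.3398+0.0000i)·(+0.0593+0.0000i)  (+0.3810+0.5451i)·(+0.2260+0.2579i)
Y_1^0(R⁻¹ n̂) = -0.088802+0.000000i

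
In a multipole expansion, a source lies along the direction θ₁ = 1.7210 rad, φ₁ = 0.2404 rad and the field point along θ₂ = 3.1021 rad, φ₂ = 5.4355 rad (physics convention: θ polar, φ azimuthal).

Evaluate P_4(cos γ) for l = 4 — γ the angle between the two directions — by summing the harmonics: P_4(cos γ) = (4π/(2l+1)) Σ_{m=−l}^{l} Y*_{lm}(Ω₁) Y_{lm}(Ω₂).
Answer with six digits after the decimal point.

0.273064

Term-by-term m-sum for l=4 (normalisation 4π/9 = 1.396263):
  term(m=-4) = -0.000000-0.000000i   from Y*(Ω₁)=+0.242008+0.346853i, Y(Ω₂)=-0.000001-0.000000i
  term(m=-3) = -0.000014-0.000002i   from Y*(Ω₁)=-0.135966-0.119541i, Y(Ω₂)=+0.000064-0.000043i
  term(m=-2) = +0.000490-0.000708i   from Y*(Ω₁)=-0.244507-0.127542i, Y(Ω₂)=-0.000388+0.003099i
  term(m=-1) = -0.006878-0.013124i   from Y*(Ω₁)=+0.193292+0.047384i, Y(Ω₂)=-0.049267-0.055821i
  term(m=+0) = +0.208371+0.000000i   from Y*(Ω₁)=+0.248151-0.000000i, Y(Ω₂)=+0.839697+0.000000i
  term(m=+1) = -0.006878+0.013124i   from Y*(Ω₁)=-0.193292+0.047384i, Y(Ω₂)=+0.049267-0.055821i
  term(m=+2) = +0.000490+0.000708i   from Y*(Ω₁)=-0.244507+0.127542i, Y(Ω₂)=-0.000388-0.003099i
  term(m=+3) = -0.000014+0.000002i   from Y*(Ω₁)=+0.135966-0.119541i, Y(Ω₂)=-0.000064-0.000043i
  term(m=+4) = -0.000000+0.000000i   from Y*(Ω₁)=+0.242008-0.346853i, Y(Ω₂)=-0.000001+0.000000i
Total Σ_m = +0.195568+0.000000i. Multiply by 1.396263: +0.273064+0.000000i. P_4(cos γ) = 0.273064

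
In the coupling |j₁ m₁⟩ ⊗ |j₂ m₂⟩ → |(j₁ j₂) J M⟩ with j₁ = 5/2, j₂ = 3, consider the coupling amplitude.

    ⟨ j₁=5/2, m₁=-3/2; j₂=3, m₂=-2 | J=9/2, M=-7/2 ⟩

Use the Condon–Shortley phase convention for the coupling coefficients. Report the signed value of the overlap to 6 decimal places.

√[10·1!4!5!/11! · 1!4!1!5!1!8!] = √(921600/11)
  +(−1)^0/∏(0,1,4,1,0,4)! = 1/576  (running 1/576)
  +(−1)^1/∏(1,0,3,0,1,5)! = -1/720  (running 1/2880)
⟨..|..⟩ = √(921600/11)·(1/2880) = +0.100504

+0.100504  (= +√(1/99))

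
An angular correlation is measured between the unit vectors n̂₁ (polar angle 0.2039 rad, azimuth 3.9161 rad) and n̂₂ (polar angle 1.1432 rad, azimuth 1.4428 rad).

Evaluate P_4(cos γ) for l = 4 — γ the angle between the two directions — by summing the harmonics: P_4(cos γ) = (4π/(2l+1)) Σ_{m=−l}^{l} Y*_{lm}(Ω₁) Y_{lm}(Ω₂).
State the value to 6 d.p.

0.139069

Expand P_4 via completeness: Σ_{m} conj(Y_{4,m}) at Ω₁ times Y_{4,m} at Ω₂ —
  m=-4: (-0.000743+0.000032i) × (+0.264514+0.148648i) = -0.000201-0.000102i  (running Σ = -0.000201-0.000102i)
  m=-3: (+0.006957-0.007427i) × (-0.146513+0.362615i) = +0.001674+0.003611i  (running Σ = +0.001473+0.003509i)
  m=-2: (+0.001707+0.078342i) × (-0.054597-0.014290i) = +0.001026-0.004302i  (running Σ = +0.002499-0.000793i)
  m=-1: (-0.248966-0.243602i) × (-0.040932+0.318042i) = +0.087666-0.069211i  (running Σ = +0.090165-0.070003i)
  m=0: (+0.679011-0.000000i) × (-0.118893+0.000000i) = -0.080729+0.000000i  (running Σ = +0.009436-0.070003i)
  m=1: (+0.248966-0.243602i) × (+0.040932+0.318042i) = +0.087666+0.069211i  (running Σ = +0.097102-0.000793i)
  m=2: (+0.001707-0.078342i) × (-0.054597+0.014290i) = +0.001026+0.004302i  (running Σ = +0.098128+0.003509i)
  m=3: (-0.006957-0.007427i) × (+0.146513+0.362615i) = +0.001674-0.003611i  (running Σ = +0.099802-0.000102i)
  m=4: (-0.000743-0.000032i) × (+0.264514-0.148648i) = -0.000201+0.000102i  (running Σ = +0.099601-0.000000i)
Accumulated sum +0.099601-0.000000i; after 4π/(2l+1) scaling, +0.139069-0.000000i ⇒ P_4 = 0.139069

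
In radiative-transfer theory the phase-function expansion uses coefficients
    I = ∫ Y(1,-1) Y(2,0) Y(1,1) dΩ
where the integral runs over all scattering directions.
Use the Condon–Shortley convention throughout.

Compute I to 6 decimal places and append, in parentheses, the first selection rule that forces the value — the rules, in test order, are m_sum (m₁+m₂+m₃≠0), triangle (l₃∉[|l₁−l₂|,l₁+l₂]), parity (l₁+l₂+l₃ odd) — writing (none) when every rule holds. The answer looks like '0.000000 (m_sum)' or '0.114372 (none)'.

Rules hold: Σm=0, L=4 even, 1≤1≤3.
N = 3·5·3 = 45
Δ = 2!·0!·2!/5! = 1/30
Racah Σ t=1..1: t=1:−1/1 = -1/1
⇒ 3j(1 2 1; 0 0 0)² = 2/15, sgn +1
Racah Σ t=2..2: t=2:+1/4 = 1/4
⇒ 3j(1 2 1; -1 0 1)² = 1/30, sgn +1
4πI² = N·(3j₀)²·(3jₘ)² = 1/5
I = +1·√(0.2/4π) = 0.12615663
No selection rule forces the value: the integral is nonzero (none).

0.126157 (none)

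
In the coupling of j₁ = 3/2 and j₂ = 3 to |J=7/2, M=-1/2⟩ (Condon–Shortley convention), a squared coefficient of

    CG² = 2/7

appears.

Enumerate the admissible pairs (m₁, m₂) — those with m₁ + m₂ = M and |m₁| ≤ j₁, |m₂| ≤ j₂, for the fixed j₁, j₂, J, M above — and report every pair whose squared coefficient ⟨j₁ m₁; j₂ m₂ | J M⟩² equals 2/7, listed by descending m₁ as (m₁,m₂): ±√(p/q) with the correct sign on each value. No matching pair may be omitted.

Admissible pairs with m₁+m₂ = M = -1/2: (-3/2,1), (-1/2,0), (1/2,-1), (3/2,-2)
  (m₁,m₂)=(3/2,-2): CG² = 5/21, CG = +√(5/21)
  (m₁,m₂)=(1/2,-1): CG² = 2/7, CG = +√(2/7)   ← matches the target
  (m₁,m₂)=(-1/2,0): CG² = 2/21, CG = −√(2/21)
  (m₁,m₂)=(-3/2,1): CG² = 8/21, CG = −√(8/21)
Pairs with CG² = 2/7: (1/2,-1): +√(2/7)

(1/2,-1): +√(2/7)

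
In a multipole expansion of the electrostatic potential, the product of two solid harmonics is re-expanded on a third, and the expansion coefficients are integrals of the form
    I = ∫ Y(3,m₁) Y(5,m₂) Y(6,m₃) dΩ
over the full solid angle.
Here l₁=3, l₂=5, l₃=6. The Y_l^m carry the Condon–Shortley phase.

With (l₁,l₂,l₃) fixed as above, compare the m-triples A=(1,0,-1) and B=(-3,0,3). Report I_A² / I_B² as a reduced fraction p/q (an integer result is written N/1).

1/6

l's match ⇒ only the (l;m) 3-j factors differ between A and B.
A: triangle coeff Δ(3,5,6) = 1/675675; Σ_t [0,2]: t=0:+1/5760 t=1:−1/3456 t=2:+1/34560 = -1/11520; (3j)²=2/429 [(3 5 6; 1 0 -1)], sign=+1
B: triangle coeff Δ(3,5,6) = 1/675675; Σ_t [2,2]: t=2:+1/34560 = 1/34560; (3j)²=4/143 [(3 5 6; -3 0 3)], sign=-1
I_A²/I_B² = (2/429)/(4/143) = 1/6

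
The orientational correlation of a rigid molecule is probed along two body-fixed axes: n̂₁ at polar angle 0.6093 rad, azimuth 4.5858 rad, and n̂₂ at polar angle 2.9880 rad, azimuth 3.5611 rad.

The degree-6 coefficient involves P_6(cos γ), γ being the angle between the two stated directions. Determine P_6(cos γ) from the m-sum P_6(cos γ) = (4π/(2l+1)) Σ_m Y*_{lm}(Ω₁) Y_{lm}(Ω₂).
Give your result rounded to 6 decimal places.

-0.320758

Addition theorem: P_6(cos γ) = (4π/13) Σ_m Y*_{lm}(Ω₁) Y_{lm}(Ω₂), m = −6…6:
  m=-6: Y*=(-0.012307, 0.011687)  Y=(-0.000005, -0.000004)  product (0.000000, -0.000000)
  m=-5: Y*=(-0.049833, -0.067926)  Y=(-0.000070, -0.000120)  product (-0.000005, 0.000011)
  m=-4: Y*=(0.214112, -0.118743)  Y=(-0.000204, -0.001893)  product (-0.000268, -0.000381)
  m=-3: Y*=(0.163211, 0.408904)  Y=(0.005483, -0.016984)  product (0.007840, -0.000530)
  m=-2: Y*=(-0.394385, 0.102039)  Y=(0.075870, -0.084475)  product (-0.021302, 0.041057)
  m=-1: Y*=(0.006123, 0.048108)  Y=(0.408177, -0.182040)  product (0.011257, 0.018522)
  m=+0: Y*=(-0.419000, -0.000000)  Y=(0.780118, 0.000000)  product (-0.326869, -0.000000)
  m=+1: Y*=(-0.006123, 0.048108)  Y=(-0.408177, -0.182040)  product (0.011257, -0.018522)
  m=+2: Y*=(-0.394385, -0.102039)  Y=(0.075870, 0.084475)  product (-0.021302, -0.041057)
  m=+3: Y*=(-0.163211, 0.408904)  Y=(-0.005483, -0.016984)  product (0.007840, 0.000530)
  m=+4: Y*=(0.214112, 0.118743)  Y=(-0.000204, 0.001893)  product (-0.000268, 0.000381)
  m=+5: Y*=(0.049833, -0.067926)  Y=(0.000070, -0.000120)  product (-0.000005, -0.000011)
  m=+6: Y*=(-0.012307, -0.011687)  Y=(-0.000005, 0.000004)  product (0.000000, 0.000000)
Σ over m = (-0.331826, -0.000000); ×(4π/13) → (-0.320758, -0.000000). Real part: -0.320758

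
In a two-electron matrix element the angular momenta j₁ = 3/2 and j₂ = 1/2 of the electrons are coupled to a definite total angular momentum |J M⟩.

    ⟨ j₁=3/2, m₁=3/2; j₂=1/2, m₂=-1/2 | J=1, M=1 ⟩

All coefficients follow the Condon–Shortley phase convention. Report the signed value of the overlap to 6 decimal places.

√[3·1!2!0!/4! · 3!0!0!1!2!0!] = √(3)
  +(−1)^0/∏(0,1,0,0,2,0)! = 1/2  (running 1/2)
⟨..|..⟩ = √(3)·(1/2) = +0.866025

+√(3/4) ≈ +0.866025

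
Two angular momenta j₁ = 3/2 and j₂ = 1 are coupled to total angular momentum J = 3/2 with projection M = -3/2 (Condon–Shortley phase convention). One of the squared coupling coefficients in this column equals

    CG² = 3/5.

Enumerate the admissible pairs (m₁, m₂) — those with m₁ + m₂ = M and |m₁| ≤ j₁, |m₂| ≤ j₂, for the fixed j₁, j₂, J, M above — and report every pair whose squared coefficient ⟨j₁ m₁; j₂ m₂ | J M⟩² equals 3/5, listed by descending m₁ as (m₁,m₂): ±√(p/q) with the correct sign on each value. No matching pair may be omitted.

Admissible pairs with m₁+m₂ = M = -3/2: (-3/2,0), (-1/2,-1)
  (m₁,m₂)=(-1/2,-1): CG² = 2/5, CG = +√(2/5)
  (m₁,m₂)=(-3/2,0): CG² = 3/5, CG = −√(3/5)   ← matches the target
Pairs with CG² = 3/5: (-3/2,0): −√(3/5)

(-3/2,0): −√(3/5)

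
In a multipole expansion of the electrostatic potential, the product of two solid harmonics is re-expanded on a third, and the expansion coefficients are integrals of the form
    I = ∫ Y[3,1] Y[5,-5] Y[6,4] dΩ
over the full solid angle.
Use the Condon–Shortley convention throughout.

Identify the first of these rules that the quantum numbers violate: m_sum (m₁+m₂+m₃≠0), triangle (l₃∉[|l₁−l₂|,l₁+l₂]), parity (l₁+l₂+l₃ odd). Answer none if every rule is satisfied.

Σmᵢ = 0  ✓
l₃∈[|l₁−l₂|,l₁+l₂]=[2,8], have l₃=6  ✓
Σlᵢ = 14 ⇒ even  ✓

none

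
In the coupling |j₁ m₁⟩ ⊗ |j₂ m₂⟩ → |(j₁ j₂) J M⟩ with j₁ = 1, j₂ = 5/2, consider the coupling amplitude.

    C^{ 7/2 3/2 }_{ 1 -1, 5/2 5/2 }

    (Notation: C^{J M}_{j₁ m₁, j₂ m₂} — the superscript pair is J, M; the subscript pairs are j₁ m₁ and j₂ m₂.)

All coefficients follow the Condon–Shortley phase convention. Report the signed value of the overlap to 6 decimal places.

triangle: 0!*2!*5!/8! = 240/40320
(j±m)!: 0!*2!*5!*0!*5!*2! = 57600
prefactor² = (2J+1)*Δ*N² = 19200/7
  k=0: +1/(0!*0!*2!*5!*0!*0!) = 1/240
Σ = 1/240  ⇒  CG² = 19200/7*(1/240)² = 1/21
CG = +√(1/21) = +0.218218

+√(1/21) ≈ +0.218218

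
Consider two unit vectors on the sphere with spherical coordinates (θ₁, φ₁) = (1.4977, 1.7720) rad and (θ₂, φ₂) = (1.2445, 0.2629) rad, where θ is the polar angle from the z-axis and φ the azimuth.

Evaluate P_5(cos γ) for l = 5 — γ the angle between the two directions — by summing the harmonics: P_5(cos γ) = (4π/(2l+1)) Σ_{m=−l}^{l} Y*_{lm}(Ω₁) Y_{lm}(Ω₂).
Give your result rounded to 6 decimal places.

Expand P_5 via completeness: Σ_{m} conj(Y_{5,m}) at Ω₁ times Y_{5,m} at Ω₂ —
  m=-5: (-0.386849+0.245118i) × (+0.089724-0.342381i) = +0.049214+0.154443i  (running Σ = +0.049214+0.154443i)
  m=-4: (+0.073518+0.076430i) × (+0.187929-0.328838i) = +0.038949-0.009812i  (running Σ = +0.088163+0.144631i)
  m=-3: (-0.185445+0.268975i) × (-0.015604+0.015708i) = -0.001331-0.007110i  (running Σ = +0.086832+0.137521i)
  m=-2: (+0.111465+0.047443i) × (-0.291638+0.169234i) = -0.040536+0.005027i  (running Σ = +0.046295+0.142548i)
  m=-1: (-0.059108+0.289799i) × (-0.063494+0.017088i) = -0.001199-0.019410i  (running Σ = +0.045096+0.123138i)
  m=0: (+0.124942-0.000000i) × (+0.317625+0.000000i) = +0.039685+0.000000i  (running Σ = +0.084781+0.123138i)
  m=1: (+0.059108+0.289799i) × (+0.063494+0.017088i) = -0.001199+0.019410i  (running Σ = +0.083582+0.142548i)
  m=2: (+0.111465-0.047443i) × (-0.291638-0.169234i) = -0.040536-0.005027i  (running Σ = +0.043046+0.137521i)
  m=3: (+0.185445+0.268975i) × (+0.015604+0.015708i) = -0.001331+0.007110i  (running Σ = +0.041714+0.144631i)
  m=4: (+0.073518-0.076430i) × (+0.187929+0.328838i) = +0.038949+0.009812i  (running Σ = +0.080664+0.154443i)
  m=5: (+0.386849+0.245118i) × (-0.089724-0.342381i) = +0.049214-0.154443i  (running Σ = +0.129877+0.000000i)
Total Σ_m = +0.129877+0.000000i. Multiply by 1.142397: +0.148372+0.000000i. P_5(cos γ) = 0.148372

0.148372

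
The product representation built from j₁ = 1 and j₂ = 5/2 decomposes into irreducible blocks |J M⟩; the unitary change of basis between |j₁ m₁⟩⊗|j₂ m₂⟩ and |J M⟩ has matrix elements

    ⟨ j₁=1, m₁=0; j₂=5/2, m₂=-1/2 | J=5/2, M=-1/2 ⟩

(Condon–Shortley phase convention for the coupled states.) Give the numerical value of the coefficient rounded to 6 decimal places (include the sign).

√[6·1!1!4!/7! · 1!1!2!3!2!3!] = √(144/35)
  +(−1)^0/∏(0,1,1,2,0,2)! = 1/4  (running 1/4)
  +(−1)^1/∏(1,0,0,1,1,3)! = -1/6  (running 1/12)
⟨..|..⟩ = √(144/35)·(1/12) = +0.169031

+0.169031  (= +√(1/35))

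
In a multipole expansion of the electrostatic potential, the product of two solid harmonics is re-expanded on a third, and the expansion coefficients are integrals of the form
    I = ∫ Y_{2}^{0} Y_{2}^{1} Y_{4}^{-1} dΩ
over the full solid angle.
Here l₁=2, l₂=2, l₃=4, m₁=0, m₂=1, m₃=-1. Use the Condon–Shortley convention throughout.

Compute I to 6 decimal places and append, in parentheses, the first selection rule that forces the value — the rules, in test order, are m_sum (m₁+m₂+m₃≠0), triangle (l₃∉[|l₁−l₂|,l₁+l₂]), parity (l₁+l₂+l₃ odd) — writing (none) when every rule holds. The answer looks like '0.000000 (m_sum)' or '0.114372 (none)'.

Checks pass: Σm=0; 8 even; l₃=4∈[0,4].
(2·2+1)(2·2+1)(2·4+1) = 225
Δ: 0! 4! 4! / 9! → 1/630
sum: t=0:+1/16 = 1/16
3j²(2 2 4; 0 0 0) = Δ·Π!·Σ² = 2/35  (sign +1)
sum: t=0:+1/24 = 1/24
3j²(2 2 4; 0 1 -1) = Δ·Π!·Σ² = 1/21  (sign -1)
combine: 4πI² = 225·2/35·1/21 = 30/49
take √, sign -1: I = -0.22072812
No selection rule forces the value: the integral is nonzero (none).

-0.220728 (none)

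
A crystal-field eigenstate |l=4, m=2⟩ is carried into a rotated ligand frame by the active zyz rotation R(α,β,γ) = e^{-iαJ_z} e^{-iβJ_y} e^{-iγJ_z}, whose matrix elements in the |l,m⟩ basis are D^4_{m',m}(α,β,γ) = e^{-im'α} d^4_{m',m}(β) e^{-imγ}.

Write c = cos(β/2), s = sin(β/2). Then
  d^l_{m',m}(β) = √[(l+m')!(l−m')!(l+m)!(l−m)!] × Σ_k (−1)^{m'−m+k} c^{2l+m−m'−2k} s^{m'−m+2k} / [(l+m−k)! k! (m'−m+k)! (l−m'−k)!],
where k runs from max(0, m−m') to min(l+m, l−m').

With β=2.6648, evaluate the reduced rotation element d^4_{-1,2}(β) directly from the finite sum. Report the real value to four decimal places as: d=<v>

d=0.5871

d^4_{-1,2}(β=2.6648) via the finite sum:
With c≡cos(β/2)=0.236145 and s≡sin(β/2)=0.971718, N=[6·120·720·2]^{1/2}=1018.233765
k∈{3,4,5} keeps every argument non-negative
  k=3: (−1)^0·1018.2338/(72)·0.2361^5·0.9717^3 = +0.009529
  k=4: (−1)^1·1018.2338/(48)·0.2361^3·0.9717^5 = -0.242015
  k=5: (−1)^2·1018.2338/(240)·0.2361^1·0.9717^7 = +0.819588
d^4_{-1,2}(2.6648) = +0.009529 -0.242015 +0.819588 = +0.587102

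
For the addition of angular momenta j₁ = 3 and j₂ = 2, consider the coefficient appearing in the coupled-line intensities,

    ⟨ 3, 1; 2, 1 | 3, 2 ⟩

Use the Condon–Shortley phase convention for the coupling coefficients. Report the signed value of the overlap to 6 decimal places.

-0.500000

triangle: 2!*4!*2!/9! = 96/362880
(j±m)!: 4!*2!*3!*1!*5!*1! = 34560
prefactor² = (2J+1)*Δ*N² = 64
  k=1: −1/(1!*1!*1!*2!*3!*0!) = -1/12
  k=2: +1/(2!*0!*0!*1!*4!*1!) = 1/48
Σ = -1/16  ⇒  CG² = 64*(-1/16)² = 1/4
CG = −√(1/4) = -0.500000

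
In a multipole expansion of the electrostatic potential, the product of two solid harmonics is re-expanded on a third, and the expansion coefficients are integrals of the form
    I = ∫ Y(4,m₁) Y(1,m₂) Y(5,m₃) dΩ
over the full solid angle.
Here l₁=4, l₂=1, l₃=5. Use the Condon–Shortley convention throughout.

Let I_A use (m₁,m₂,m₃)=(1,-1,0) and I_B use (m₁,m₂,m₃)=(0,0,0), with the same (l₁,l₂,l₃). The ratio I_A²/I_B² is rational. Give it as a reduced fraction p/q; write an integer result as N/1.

2/5

l's match ⇒ only the (l;m) 3-j factors differ between A and B.
A: triangle coeff Δ(4,1,5) = 1/495; Σ_t [0,0]: t=0:+1/1440 = 1/1440; (3j)²=2/99 [(4 1 5; 1 -1 0)], sign=-1
B: triangle coeff Δ(4,1,5) = 1/495; Σ_t [0,0]: t=0:+1/576 = 1/576; (3j)²=5/99 [(4 1 5; 0 0 0)], sign=-1
I_A²/I_B² = (2/99)/(5/99) = 2/5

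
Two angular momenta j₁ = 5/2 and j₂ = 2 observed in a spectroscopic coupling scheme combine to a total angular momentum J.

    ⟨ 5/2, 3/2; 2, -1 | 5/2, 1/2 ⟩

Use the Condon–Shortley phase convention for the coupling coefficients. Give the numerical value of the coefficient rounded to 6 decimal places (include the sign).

triangle: 2!·3!·2!/8! = 24/40320
(j±m)!: 4!·1!·1!·3!·3!·2! = 1728
prefactor² = (2J+1)·Δ·N² = 216/35
  k=0: +1/(0!·2!·1!·1!·2!·1!) = 1/4
  k=1: −1/(1!·1!·0!·0!·3!·2!) = -1/12
Σ = 1/6  ⇒  CG² = 216/35·(1/6)² = 6/35
CG = +√(6/35) = +0.414039

+√(6/35) = +0.414039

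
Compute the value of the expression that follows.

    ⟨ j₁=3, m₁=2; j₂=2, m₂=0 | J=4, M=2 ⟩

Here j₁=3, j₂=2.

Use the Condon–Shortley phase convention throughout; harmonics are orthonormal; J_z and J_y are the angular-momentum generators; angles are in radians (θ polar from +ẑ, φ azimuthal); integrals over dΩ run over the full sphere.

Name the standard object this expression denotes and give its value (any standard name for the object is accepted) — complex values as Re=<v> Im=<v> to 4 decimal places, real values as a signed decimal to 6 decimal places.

This is a Clebsch–Gordan (vector-coupling) coefficient.
√[9·1!5!3!/10! · 5!1!2!2!6!2!] = √(8640/7)
  +(−1)^0/∏(0,1,1,2,4,1)! = 1/48  (running 1/48)
  +(−1)^1/∏(1,0,0,1,5,2)! = -1/240  (running 1/60)
⟨..|..⟩ = √(8640/7)·(1/60) = +0.585540

Clebsch–Gordan coefficient, +√(12/35) ≈ +0.585540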